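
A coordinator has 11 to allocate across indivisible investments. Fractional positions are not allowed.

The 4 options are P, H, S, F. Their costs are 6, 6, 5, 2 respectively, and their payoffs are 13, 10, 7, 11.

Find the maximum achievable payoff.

24

Treat it as a binary knapsack problem.
Allowing fractional choices, the relaxed optimum would be about 29.0, but investments are indivisible.
H + F: cost 6 + 2 = 8 ≤ 11, payoff 10 + 11 = 21.
P + F: cost 6 + 2 = 8 ≤ 11, payoff 13 + 11 = 24.
Best is P and F with total payoff 24.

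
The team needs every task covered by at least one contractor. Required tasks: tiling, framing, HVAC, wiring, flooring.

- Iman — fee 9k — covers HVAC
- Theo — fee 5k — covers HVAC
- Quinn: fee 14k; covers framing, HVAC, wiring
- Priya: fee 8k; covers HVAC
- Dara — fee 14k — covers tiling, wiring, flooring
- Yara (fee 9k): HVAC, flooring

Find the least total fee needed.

The greedy cost-per-new-task heuristic would pick Yara, Quinn, and Dara for 37, but a cheaper cover exists.
Choose Quinn and Dara: together they cover tiling, framing, HVAC, wiring, flooring — every task.
Total fee: 14 + 14 = 28.
No cover costs less than 28.

28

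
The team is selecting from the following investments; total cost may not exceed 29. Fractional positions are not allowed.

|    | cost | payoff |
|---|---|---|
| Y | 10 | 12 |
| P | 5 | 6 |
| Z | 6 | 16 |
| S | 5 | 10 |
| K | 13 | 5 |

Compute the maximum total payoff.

Take Y, P, Z, and S: cost 10 + 5 + 6 + 5 = 26 ≤ 29, payoff 12 + 6 + 16 + 10 = 44.
No other feasible combination does better.

44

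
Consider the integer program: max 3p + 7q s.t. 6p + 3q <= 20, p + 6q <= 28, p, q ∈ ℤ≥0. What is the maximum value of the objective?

31

(p,q)=(1,4) is feasible, giving 31.
(p,q)=(0,4) is feasible, giving 28.
(p,q)=(1,3) is feasible, giving 24.
The best lattice point is (1,4), giving 31.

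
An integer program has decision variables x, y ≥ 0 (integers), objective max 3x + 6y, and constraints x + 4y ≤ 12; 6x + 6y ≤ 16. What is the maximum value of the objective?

Relaxing integrality, the LP optimum is 16.00 at (x,y) = (0, 2.67), which is not an integer point.
(x,y)=(0,2): 1·0+4·2=8≤12, 6·0+6·2=12≤16, objective 12.
(x,y)=(1,1): 1·1+4·1=5≤12, 6·1+6·1=12≤16, objective 9.
(x,y)=(0,1): 1·0+4·1=4≤12, 6·0+6·1=6≤16, objective 6.
No feasible integer point exceeds 12.

12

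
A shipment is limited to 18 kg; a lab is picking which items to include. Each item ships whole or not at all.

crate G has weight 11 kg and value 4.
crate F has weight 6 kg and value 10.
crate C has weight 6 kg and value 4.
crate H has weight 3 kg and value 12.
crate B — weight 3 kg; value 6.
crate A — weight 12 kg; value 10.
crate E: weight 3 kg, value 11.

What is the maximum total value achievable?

crate F + crate C + crate H + crate E: weight 6 + 6 + 3 + 3 = 18 ≤ 18, value 10 + 4 + 12 + 11 = 37.
crate F + crate H + crate B + crate E: weight 6 + 3 + 3 + 3 = 15 ≤ 18, value 10 + 12 + 6 + 11 = 39.
Best is crate F, crate H, crate B, and crate E with total value 39.

39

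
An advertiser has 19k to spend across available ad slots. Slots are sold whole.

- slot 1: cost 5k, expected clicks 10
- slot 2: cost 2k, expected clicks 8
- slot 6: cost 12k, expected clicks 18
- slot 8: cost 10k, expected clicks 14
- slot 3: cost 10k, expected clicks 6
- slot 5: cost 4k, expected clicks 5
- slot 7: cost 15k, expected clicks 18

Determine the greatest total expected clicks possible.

36

Treat it as a binary knapsack problem.
slot 1 + slot 2 + slot 6: cost 5 + 2 + 12 = 19 ≤ 19, expected clicks 10 + 8 + 18 = 36.
slot 2 + slot 6 + slot 5: cost 2 + 12 + 4 = 18 ≤ 19, expected clicks 8 + 18 + 5 = 31.
slot 1 + slot 2 + slot 8: cost 5 + 2 + 10 = 17 ≤ 19, expected clicks 10 + 8 + 14 = 32.
Best is slot 1, slot 2, and slot 6 with total expected clicks 36.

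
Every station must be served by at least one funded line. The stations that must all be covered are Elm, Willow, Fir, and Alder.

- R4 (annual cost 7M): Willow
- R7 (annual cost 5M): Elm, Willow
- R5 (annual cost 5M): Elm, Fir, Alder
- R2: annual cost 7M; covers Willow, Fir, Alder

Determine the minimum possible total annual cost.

This is an integer covering problem.
Choose R7 and R5: together they cover Elm, Willow, Fir, Alder — every station.
Total annual cost: 5 + 5 = 10.
No cover costs less than 10.

10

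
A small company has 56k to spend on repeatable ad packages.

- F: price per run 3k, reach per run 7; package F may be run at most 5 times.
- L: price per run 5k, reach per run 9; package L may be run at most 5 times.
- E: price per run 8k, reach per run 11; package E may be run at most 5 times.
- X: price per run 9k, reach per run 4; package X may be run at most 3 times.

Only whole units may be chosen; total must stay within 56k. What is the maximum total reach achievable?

This is a bounded integer knapsack.
Take 5×F, 5×L, and 2×E: price 56 ≤ 56, reach 5·7 + 5·9 + 2·11 = 102.
F has the best ratio (7/3) and is taken to its limit of 5; remaining capacity is filled optimally with the others.

102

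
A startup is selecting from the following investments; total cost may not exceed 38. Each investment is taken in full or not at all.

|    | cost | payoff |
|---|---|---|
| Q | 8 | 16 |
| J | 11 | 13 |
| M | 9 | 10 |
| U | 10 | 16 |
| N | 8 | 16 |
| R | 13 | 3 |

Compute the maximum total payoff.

61

Take Q, J, U, and N: cost 8 + 11 + 10 + 8 = 37 ≤ 38, payoff 16 + 13 + 16 + 16 = 61.
No other feasible combination does better.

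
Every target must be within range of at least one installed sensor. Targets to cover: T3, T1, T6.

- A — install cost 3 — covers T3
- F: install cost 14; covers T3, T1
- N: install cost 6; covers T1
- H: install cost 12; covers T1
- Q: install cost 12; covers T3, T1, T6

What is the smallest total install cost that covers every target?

12

Q alone covers T3, T1, T6 — every target.
Total install cost: 12.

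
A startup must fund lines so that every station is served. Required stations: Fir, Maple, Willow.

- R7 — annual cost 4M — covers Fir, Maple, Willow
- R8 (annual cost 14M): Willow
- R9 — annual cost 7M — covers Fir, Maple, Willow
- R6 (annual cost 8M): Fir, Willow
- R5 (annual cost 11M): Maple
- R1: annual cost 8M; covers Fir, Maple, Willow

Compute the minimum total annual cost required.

This is an integer covering problem.
R7 alone covers Fir, Maple, Willow — every station.
Total annual cost: 4.
No cover costs less than 4.

4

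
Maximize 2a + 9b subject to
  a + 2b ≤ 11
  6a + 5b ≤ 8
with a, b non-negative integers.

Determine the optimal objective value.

9

The continuous relaxation peaks at (0, 1.6) with value 14.40; rounding to a feasible lattice point costs some objective.
(a,b)=(0,1): 1·0+2·1=2≤11, 6·0+5·1=5≤8, objective 9.
(a,b)=(1,0): 1·1+2·0=1≤11, 6·1+5·0=6≤8, objective 2.
No feasible integer point exceeds 9.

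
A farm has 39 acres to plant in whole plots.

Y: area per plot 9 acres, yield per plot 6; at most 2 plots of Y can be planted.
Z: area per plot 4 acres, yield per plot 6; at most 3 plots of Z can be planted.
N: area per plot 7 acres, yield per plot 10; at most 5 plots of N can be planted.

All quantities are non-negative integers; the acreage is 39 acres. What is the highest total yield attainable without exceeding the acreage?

Z has the best ratio (6/4); taking only Z gives at most 3×6 = 18 (stopped by the supply cap of 3).
Mixing does better — 1×Z and 5×N: area 39 ≤ 39, yield 1·6 + 5·10 = 56.

56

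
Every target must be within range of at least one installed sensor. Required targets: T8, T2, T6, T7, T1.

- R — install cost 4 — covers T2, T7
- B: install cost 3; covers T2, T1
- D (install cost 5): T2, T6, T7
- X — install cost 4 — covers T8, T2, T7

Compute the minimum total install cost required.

This is a weighted set-cover instance.
Choose B, D, and X: together they cover T8, T2, T6, T7, T1 — every target.
Total install cost: 3 + 5 + 4 = 12.
No cover costs less than 12.

12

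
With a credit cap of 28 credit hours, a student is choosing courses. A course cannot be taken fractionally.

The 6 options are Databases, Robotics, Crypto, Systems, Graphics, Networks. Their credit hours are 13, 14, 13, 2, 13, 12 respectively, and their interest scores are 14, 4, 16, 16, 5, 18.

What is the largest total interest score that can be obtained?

50

Allowing fractional choices, the relaxed optimum would be about 51.1, but courses are indivisible.
Databases + Crypto + Systems: credit hours 13 + 13 + 2 = 28 ≤ 28, interest score 14 + 16 + 16 = 46.
Databases + Systems + Networks: credit hours 13 + 2 + 12 = 27 ≤ 28, interest score 14 + 16 + 18 = 48.
Crypto + Systems + Networks: credit hours 13 + 2 + 12 = 27 ≤ 28, interest score 16 + 16 + 18 = 50.
Best is Crypto, Systems, and Networks with total interest score 50.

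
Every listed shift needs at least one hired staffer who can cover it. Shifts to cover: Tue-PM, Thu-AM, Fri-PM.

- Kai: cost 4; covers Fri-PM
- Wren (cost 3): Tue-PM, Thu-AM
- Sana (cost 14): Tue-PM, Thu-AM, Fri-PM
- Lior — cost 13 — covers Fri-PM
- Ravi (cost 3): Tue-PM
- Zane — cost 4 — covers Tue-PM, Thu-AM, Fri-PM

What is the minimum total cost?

Zane alone covers Tue-PM, Thu-AM, Fri-PM — every shift.
Total cost: 4.
No cover costs less than 4.

4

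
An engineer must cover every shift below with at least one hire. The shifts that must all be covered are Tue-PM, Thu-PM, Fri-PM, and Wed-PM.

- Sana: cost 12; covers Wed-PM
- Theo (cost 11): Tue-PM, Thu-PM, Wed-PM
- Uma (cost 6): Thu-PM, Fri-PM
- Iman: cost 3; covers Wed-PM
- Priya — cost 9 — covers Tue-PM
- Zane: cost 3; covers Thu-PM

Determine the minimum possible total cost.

This is an integer covering problem.
The greedy cost-per-new-shift heuristic would pick Uma, Iman, and Priya for 18, but a cheaper cover exists.
Choose Theo and Uma: together they cover Tue-PM, Thu-PM, Fri-PM, Wed-PM — every shift.
Total cost: 11 + 6 = 17.
No cover costs less than 17.

17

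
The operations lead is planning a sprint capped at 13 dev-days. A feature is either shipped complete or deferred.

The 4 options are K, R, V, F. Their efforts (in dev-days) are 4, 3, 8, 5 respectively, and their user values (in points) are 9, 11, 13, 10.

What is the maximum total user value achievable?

30

Treat it as a binary knapsack problem.
Allowing fractional choices, the relaxed optimum would be about 31.6, but features are indivisible.
K + R + F: effort 4 + 3 + 5 = 12 ≤ 13, user value 9 + 11 + 10 = 30.
V + F: effort 8 + 5 = 13 ≤ 13, user value 13 + 10 = 23.
R + V: effort 3 + 8 = 11 ≤ 13, user value 11 + 13 = 24.
Best is K, R, and F with total user value 30.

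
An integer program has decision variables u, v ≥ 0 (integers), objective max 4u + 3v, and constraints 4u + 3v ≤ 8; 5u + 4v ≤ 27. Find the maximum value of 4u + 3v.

(u,v)=(2,0): 4·2+3·0=8≤8, 5·2+4·0=10≤27, objective 8.
(u,v)=(1,1): 4·1+3·1=7≤8, 5·1+4·1=9≤27, objective 7.
(u,v)=(1,0): 4·1+3·0=4≤8, 5·1+4·0=5≤27, objective 4.
No feasible integer point exceeds 8.

8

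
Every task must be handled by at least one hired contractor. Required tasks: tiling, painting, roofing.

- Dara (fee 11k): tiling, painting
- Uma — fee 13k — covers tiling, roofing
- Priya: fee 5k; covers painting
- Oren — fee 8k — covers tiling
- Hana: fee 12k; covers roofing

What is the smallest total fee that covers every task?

18

Choose Uma and Priya: together they cover tiling, painting, roofing — every task.
Total fee: 13 + 5 = 18.
No cover costs less than 18.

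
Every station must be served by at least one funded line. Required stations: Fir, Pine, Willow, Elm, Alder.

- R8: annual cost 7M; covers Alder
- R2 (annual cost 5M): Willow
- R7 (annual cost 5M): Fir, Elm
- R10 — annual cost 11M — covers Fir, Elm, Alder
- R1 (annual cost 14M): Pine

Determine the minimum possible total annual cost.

The greedy cost-per-new-station heuristic would pick R7, R2, R8, and R1 for 31, but a cheaper cover exists.
Choose R2, R10, and R1: together they cover Fir, Pine, Willow, Elm, Alder — every station.
Total annual cost: 5 + 11 + 14 = 30.
No cover costs less than 30.

30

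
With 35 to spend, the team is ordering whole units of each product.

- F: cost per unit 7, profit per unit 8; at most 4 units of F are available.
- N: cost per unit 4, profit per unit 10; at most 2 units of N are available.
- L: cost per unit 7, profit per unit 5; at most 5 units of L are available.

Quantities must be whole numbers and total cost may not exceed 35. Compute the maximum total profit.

3×F and 2×N: cost 29 ≤ 35, profit 3·8 + 2·10 = 44.
4×F and 1×N: cost 32 ≤ 35, profit 4·8 + 1·10 = 42.
Best is 44.

44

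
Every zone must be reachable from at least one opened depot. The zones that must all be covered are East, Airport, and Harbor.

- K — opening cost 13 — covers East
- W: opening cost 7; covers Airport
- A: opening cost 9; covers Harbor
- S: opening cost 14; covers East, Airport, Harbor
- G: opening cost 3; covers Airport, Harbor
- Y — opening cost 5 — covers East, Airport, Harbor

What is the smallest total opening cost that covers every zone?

The greedy cost-per-new-zone heuristic would pick G and Y for 8, but a cheaper cover exists.
Y alone covers East, Airport, Harbor — every zone.
Total opening cost: 5.
No cover costs less than 5.

5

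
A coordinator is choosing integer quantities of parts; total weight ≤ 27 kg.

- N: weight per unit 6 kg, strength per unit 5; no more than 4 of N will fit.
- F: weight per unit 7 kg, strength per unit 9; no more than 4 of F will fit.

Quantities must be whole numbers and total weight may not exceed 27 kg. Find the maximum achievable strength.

Take 1×N and 3×F: weight 27 ≤ 27, strength 1·5 + 3·9 = 32.
No other integer combination yields more.

32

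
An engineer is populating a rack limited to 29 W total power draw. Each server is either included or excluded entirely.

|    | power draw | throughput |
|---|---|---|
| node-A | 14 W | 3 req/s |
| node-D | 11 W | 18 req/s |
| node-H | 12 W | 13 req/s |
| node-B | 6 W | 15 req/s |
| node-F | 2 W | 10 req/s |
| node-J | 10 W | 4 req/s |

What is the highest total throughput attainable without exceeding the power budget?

This is a 0-1 knapsack instance.
node-D + node-H + node-B: power draw 11 + 12 + 6 = 29 ≤ 29, throughput 18 + 13 + 15 = 46.
node-D + node-B + node-F: power draw 11 + 6 + 2 = 19 ≤ 29, throughput 18 + 15 + 10 = 43.
node-D + node-B + node-F + node-J: power draw 11 + 6 + 2 + 10 = 29 ≤ 29, throughput 18 + 15 + 10 + 4 = 47.
Best is node-D, node-B, node-F, and node-J with total throughput 47.

47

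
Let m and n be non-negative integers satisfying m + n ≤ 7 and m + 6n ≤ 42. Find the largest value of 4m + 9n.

(m,n)=(0,7): 1·0+1·7=7≤7, 1·0+6·7=42≤42, objective 63.
(m,n)=(1,6): 1·1+1·6=7≤7, 1·1+6·6=37≤42, objective 58.
(m,n)=(0,6): 1·0+1·6=6≤7, 1·0+6·6=36≤42, objective 54.
Maximum is 63 at (m,n)=(0,7).

63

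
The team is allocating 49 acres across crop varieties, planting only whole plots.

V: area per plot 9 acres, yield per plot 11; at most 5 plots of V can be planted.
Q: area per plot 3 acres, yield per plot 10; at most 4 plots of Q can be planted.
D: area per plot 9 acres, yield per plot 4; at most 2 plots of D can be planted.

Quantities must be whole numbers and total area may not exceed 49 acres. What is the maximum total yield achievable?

84

This is a bounded integer knapsack.
Q has the best ratio (10/3); taking only Q gives at most 4×10 = 40 (stopped by the supply cap of 4).
Mixing does better — 4×V and 4×Q: area 48 ≤ 49, yield 4·11 + 4·10 = 84.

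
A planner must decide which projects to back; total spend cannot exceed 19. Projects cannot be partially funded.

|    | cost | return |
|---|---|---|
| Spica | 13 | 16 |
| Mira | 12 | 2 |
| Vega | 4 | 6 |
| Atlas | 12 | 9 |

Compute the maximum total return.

Allowing fractional choices, the relaxed optimum would be about 23.5, but projects are indivisible.
Spica + Vega: cost 13 + 4 = 17 ≤ 19, return 16 + 6 = 22.
Spica: cost 13 ≤ 19, return 16.
Best is Spica and Vega with total return 22.

22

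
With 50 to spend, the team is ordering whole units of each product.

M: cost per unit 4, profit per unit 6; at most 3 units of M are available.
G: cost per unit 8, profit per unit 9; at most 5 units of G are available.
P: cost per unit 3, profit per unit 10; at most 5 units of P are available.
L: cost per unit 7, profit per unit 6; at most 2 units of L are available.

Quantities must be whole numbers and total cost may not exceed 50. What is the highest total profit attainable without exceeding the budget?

1×M, 3×G, 5×P, and 1×L: cost 50 ≤ 50, profit 1·6 + 3·9 + 5·10 + 1·6 = 89.
3×M, 2×G, 5×P, and 1×L: cost 50 ≤ 50, profit 3·6 + 2·9 + 5·10 + 1·6 = 92.
Best is 92.

92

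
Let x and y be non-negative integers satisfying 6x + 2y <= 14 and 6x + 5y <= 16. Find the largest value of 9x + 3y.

18

(x,y)=(2,0) is feasible, giving 18.
(x,y)=(1,1) is feasible, giving 12.
(x,y)=(1,0) is feasible, giving 9.
The best lattice point is (2,0), giving 18.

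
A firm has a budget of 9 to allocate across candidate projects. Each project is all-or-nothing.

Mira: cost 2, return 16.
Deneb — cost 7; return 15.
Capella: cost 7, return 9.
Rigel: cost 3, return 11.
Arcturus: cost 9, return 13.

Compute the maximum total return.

31

Take Mira and Deneb: cost 2 + 7 = 9 ≤ 9, return 16 + 15 = 31.
No other feasible combination does better.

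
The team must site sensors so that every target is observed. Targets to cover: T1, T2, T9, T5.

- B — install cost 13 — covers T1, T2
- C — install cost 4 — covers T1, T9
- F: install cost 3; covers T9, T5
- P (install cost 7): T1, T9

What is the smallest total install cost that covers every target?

16

The greedy cost-per-new-target heuristic would pick F, C, and B for 20, but a cheaper cover exists.
Choose B and F: together they cover T1, T2, T9, T5 — every target.
Total install cost: 13 + 3 = 16.
No cover costs less than 16.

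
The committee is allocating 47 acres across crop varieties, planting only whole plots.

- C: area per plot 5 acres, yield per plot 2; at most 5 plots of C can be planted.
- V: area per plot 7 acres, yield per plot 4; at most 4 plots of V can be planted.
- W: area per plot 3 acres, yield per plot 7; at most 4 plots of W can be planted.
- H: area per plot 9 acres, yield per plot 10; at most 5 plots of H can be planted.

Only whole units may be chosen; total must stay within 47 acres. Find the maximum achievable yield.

3×W and 4×H: area 45 ≤ 47, yield 3·7 + 4·10 = 61.
1×V, 4×W, and 3×H: area 46 ≤ 47, yield 1·4 + 4·7 + 3·10 = 62.
Best is 62.

62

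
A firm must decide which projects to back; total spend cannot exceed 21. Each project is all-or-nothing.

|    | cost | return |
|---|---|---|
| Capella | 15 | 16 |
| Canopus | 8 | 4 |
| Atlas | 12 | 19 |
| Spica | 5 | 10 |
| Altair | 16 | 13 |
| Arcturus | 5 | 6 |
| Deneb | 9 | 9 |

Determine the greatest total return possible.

29

Allowing fractional choices, the relaxed optimum would be about 33.8, but projects are indivisible.
Atlas + Deneb: cost 12 + 9 = 21 ≤ 21, return 19 + 9 = 28.
Atlas + Spica: cost 12 + 5 = 17 ≤ 21, return 19 + 10 = 29.
Best is Atlas and Spica with total return 29.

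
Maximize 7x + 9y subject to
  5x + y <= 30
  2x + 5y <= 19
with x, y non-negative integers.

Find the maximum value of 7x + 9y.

Relaxing integrality, the LP optimum is 53.57 at (x,y) = (5.7, 1.52), which is not an integer point.
(x,y)=(4,2): 5·4+1·2=22≤30, 2·4+5·2=18≤19, objective 46.
(x,y)=(5,1): 5·5+1·1=26≤30, 2·5+5·1=15≤19, objective 44.
(x,y)=(6,0): 5·6+1·0=30≤30, 2·6+5·0=12≤19, objective 42.
Maximum is 46 at (x,y)=(4,2).

46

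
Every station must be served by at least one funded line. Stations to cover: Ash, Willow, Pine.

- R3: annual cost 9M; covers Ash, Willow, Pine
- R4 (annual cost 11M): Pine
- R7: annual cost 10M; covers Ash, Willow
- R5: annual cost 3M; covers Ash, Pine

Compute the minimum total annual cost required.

9

The greedy cost-per-new-station heuristic would pick R5 and R3 for 12, but a cheaper cover exists.
R3 alone covers Ash, Willow, Pine — every station.
Total annual cost: 9.
No cover costs less than 9.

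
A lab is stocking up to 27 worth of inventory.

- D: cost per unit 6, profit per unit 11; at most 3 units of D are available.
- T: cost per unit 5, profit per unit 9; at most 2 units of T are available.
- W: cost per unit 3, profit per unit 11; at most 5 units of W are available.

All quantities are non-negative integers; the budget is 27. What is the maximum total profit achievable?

W has the best ratio (11/3); taking only W gives at most 5×11 = 55 (stopped by the supply cap of 5).
Mixing does better — 2×D and 5×W: cost 27 ≤ 27, profit 2·11 + 5·11 = 77.

77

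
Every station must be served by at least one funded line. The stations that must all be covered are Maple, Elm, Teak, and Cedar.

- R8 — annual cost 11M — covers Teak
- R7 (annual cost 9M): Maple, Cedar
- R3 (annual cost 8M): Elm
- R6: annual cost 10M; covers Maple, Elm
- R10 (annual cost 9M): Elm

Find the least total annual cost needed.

Choose R8, R7, and R3: together they cover Maple, Elm, Teak, Cedar — every station.
Total annual cost: 11 + 9 + 8 = 28.

28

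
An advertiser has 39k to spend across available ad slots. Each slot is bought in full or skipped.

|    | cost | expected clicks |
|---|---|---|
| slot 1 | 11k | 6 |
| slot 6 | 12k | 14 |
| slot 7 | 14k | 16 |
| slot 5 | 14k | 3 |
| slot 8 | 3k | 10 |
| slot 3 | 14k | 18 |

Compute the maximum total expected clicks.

44

slot 6 + slot 8 + slot 3: cost 12 + 3 + 14 = 29 ≤ 39, expected clicks 14 + 10 + 18 = 42.
slot 7 + slot 8 + slot 3: cost 14 + 3 + 14 = 31 ≤ 39, expected clicks 16 + 10 + 18 = 44.
Best is slot 7, slot 8, and slot 3 with total expected clicks 44.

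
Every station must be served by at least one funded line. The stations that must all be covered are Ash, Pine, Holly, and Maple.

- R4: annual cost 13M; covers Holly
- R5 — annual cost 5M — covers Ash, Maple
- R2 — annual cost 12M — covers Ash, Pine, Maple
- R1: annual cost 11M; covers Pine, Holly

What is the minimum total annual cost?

16

Choose R5 and R1: together they cover Ash, Pine, Holly, Maple — every station.
Total annual cost: 5 + 11 = 16.
No cover costs less than 16.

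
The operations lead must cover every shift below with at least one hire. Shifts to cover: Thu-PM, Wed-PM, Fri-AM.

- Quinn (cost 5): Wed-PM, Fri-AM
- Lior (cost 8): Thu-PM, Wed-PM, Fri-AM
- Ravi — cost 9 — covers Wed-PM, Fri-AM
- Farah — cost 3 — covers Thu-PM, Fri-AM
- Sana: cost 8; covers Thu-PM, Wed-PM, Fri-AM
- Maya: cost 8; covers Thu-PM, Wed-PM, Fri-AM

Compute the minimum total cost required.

8

Lior alone covers Thu-PM, Wed-PM, Fri-AM — every shift.
Total cost: 8.
No cover costs less than 8.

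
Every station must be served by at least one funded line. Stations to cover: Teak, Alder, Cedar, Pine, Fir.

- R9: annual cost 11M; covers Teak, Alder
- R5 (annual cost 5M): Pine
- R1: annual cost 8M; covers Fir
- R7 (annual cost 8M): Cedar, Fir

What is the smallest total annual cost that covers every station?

This is a weighted set-cover instance.
Choose R9, R5, and R7: together they cover Teak, Alder, Cedar, Pine, Fir — every station.
Total annual cost: 11 + 5 + 8 = 24.
No cover costs less than 24.

24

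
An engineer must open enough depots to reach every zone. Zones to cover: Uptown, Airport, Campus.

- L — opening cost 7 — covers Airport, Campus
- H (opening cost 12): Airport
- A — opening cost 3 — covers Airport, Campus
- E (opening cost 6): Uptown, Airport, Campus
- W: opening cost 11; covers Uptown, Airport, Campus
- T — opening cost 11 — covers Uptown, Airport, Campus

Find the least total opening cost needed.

6

The greedy cost-per-new-zone heuristic would pick A and E for 9, but a cheaper cover exists.
E alone covers Uptown, Airport, Campus — every zone.
Total opening cost: 6.
No cover costs less than 6.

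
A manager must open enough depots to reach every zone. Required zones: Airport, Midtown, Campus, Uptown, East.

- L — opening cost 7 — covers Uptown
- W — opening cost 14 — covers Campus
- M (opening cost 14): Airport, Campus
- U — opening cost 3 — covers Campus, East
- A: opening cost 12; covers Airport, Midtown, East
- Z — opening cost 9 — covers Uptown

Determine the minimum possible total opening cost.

22

Choose L, U, and A: together they cover Airport, Midtown, Campus, Uptown, East — every zone.
Total opening cost: 7 + 3 + 12 = 22.
No cover costs less than 22.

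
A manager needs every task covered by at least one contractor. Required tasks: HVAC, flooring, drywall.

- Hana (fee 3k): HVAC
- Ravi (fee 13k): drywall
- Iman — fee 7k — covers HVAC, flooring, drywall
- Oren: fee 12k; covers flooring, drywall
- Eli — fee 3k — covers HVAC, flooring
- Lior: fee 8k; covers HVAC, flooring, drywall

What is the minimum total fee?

7

The greedy cost-per-new-task heuristic would pick Eli and Iman for 10, but a cheaper cover exists.
Iman alone covers HVAC, flooring, drywall — every task.
Total fee: 7.
No cover costs less than 7.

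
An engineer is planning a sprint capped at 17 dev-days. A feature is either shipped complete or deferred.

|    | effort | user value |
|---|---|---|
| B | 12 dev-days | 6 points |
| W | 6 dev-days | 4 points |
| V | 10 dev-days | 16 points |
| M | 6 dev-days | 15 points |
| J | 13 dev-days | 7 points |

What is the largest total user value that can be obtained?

This is an integer program with binary decision variables.
Allowing fractional choices, the relaxed optimum would be about 31.7, but features are indivisible.
W + V: effort 6 + 10 = 16 ≤ 17, user value 4 + 16 = 20.
W + M: effort 6 + 6 = 12 ≤ 17, user value 4 + 15 = 19.
V + M: effort 10 + 6 = 16 ≤ 17, user value 16 + 15 = 31.
Best is V and M with total user value 31.

31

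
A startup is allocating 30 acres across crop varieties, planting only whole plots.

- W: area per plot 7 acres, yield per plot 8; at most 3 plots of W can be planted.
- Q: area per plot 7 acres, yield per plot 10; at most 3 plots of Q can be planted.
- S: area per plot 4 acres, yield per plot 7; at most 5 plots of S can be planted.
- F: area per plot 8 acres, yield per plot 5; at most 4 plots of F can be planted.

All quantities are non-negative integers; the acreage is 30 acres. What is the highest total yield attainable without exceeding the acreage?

48

S has the best ratio (7/4); taking only S gives at most 5×7 = 35 (stopped by the supply cap of 5).
Mixing does better — 2×Q and 4×S: area 30 ≤ 30, yield 2·10 + 4·7 = 48.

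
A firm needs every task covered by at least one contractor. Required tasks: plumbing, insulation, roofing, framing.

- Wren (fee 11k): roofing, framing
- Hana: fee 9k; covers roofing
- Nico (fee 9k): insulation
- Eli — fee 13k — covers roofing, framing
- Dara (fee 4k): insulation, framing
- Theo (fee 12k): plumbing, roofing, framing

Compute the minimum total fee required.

16

Choose Dara and Theo: together they cover plumbing, insulation, roofing, framing — every task.
Total fee: 4 + 12 = 16.
No cover costs less than 16.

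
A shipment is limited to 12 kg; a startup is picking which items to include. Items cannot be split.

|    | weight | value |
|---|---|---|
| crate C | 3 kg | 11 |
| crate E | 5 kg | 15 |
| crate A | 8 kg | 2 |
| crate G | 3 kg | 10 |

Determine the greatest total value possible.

36

Take crate C, crate E, and crate G: weight 3 + 5 + 3 = 11 ≤ 12, value 11 + 15 + 10 = 36.
No other feasible combination does better.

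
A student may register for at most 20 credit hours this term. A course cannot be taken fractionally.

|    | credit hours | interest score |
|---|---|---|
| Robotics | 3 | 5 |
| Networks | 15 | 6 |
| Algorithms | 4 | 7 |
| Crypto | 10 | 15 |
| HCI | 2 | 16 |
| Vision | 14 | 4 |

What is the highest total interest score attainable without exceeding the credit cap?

43

Allowing fractional choices, the relaxed optimum would be about 43.4, but courses are indivisible.
Robotics + Algorithms + Crypto + HCI: credit hours 3 + 4 + 10 + 2 = 19 ≤ 20, interest score 5 + 7 + 15 + 16 = 43.
Robotics + Crypto + HCI: credit hours 3 + 10 + 2 = 15 ≤ 20, interest score 5 + 15 + 16 = 36.
Algorithms + Crypto + HCI: credit hours 4 + 10 + 2 = 16 ≤ 20, interest score 7 + 15 + 16 = 38.
Best is Robotics, Algorithms, Crypto, and HCI with total interest score 43.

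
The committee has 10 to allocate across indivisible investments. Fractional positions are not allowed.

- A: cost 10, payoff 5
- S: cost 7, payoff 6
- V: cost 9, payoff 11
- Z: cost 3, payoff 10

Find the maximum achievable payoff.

Take S and Z: cost 7 + 3 = 10 ≤ 10, payoff 6 + 10 = 16.
No other feasible combination does better.

16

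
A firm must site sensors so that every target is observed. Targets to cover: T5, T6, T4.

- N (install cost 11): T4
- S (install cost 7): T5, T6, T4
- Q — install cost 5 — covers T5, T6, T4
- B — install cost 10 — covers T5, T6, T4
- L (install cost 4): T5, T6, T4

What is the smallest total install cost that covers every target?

4

L alone covers T5, T6, T4 — every target.
Total install cost: 4.
No cover costs less than 4.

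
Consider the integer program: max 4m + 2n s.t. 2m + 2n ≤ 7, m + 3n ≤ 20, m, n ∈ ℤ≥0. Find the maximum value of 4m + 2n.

12

Relaxing integrality, the LP optimum is 14.00 at (m,n) = (3.5, 0), which is not an integer point.
(m,n)=(3,0): 2·3+2·0=6≤7, 1·3+3·0=3≤20, objective 12.
(m,n)=(2,1): 2·2+2·1=6≤7, 1·2+3·1=5≤20, objective 10.
No feasible integer point exceeds 12.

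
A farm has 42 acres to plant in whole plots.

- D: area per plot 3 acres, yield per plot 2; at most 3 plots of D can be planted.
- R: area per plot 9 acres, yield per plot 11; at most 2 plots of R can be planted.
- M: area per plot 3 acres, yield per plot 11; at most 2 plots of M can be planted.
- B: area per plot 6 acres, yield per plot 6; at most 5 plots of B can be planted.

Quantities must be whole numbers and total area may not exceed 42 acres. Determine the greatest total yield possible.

62

Take 2×R, 2×M, and 3×B: area 42 ≤ 42, yield 2·11 + 2·11 + 3·6 = 62.
M has the best ratio (11/3) and is taken to its limit of 2; remaining capacity is filled optimally with the others.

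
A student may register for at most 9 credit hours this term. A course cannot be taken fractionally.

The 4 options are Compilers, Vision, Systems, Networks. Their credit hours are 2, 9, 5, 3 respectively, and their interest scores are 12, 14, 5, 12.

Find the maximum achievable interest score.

24

Allowing fractional choices, the relaxed optimum would be about 30.2, but courses are indivisible.
Systems + Networks: credit hours 5 + 3 = 8 ≤ 9, interest score 5 + 12 = 17.
Compilers + Systems: credit hours 2 + 5 = 7 ≤ 9, interest score 12 + 5 = 17.
Compilers + Networks: credit hours 2 + 3 = 5 ≤ 9, interest score 12 + 12 = 24.
Best is Compilers and Networks with total interest score 24.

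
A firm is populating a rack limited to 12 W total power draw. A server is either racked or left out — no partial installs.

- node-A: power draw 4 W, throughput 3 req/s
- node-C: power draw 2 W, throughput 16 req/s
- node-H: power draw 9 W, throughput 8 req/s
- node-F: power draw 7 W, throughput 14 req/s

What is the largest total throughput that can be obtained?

node-A + node-C: power draw 4 + 2 = 6 ≤ 12, throughput 3 + 16 = 19.
node-C + node-H: power draw 2 + 9 = 11 ≤ 12, throughput 16 + 8 = 24.
node-C + node-F: power draw 2 + 7 = 9 ≤ 12, throughput 16 + 14 = 30.
Best is node-C and node-F with total throughput 30.

30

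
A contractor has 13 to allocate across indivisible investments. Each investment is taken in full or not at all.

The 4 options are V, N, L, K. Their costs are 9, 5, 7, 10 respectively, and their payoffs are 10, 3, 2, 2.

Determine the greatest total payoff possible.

10

This is a 0-1 knapsack instance.
Allowing fractional choices, the relaxed optimum would be about 12.4, but investments are indivisible.
N + L: cost 5 + 7 = 12 ≤ 13, payoff 3 + 2 = 5.
V: cost 9 ≤ 13, payoff 10.
Best is V with total payoff 10.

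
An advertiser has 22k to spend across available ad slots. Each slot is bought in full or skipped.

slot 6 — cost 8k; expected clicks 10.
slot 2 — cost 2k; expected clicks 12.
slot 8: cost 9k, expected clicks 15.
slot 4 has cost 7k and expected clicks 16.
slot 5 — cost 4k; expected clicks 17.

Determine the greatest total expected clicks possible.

slot 6 + slot 2 + slot 4 + slot 5: cost 8 + 2 + 7 + 4 = 21 ≤ 22, expected clicks 10 + 12 + 16 + 17 = 55.
slot 8 + slot 4 + slot 5: cost 9 + 7 + 4 = 20 ≤ 22, expected clicks 15 + 16 + 17 = 48.
slot 2 + slot 8 + slot 4 + slot 5: cost 2 + 9 + 7 + 4 = 22 ≤ 22, expected clicks 12 + 15 + 16 + 17 = 60.
Best is slot 2, slot 8, slot 4, and slot 5 with total expected clicks 60.

60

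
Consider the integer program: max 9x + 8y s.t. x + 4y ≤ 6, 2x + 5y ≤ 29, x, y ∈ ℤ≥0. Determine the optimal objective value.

54

(x,y)=(6,0) is feasible, giving 54.
(x,y)=(5,0) is feasible, giving 45.
No feasible integer point exceeds 54.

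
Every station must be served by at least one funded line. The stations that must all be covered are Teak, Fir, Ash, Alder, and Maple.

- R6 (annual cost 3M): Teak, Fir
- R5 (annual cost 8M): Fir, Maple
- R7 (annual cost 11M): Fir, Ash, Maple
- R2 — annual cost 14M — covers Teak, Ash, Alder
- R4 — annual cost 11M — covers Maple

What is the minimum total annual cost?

22

The greedy cost-per-new-station heuristic would pick R6, R7, and R2 for 28, but a cheaper cover exists.
Choose R5 and R2: together they cover Teak, Fir, Ash, Alder, Maple — every station.
Total annual cost: 8 + 14 = 22.
No cover costs less than 22.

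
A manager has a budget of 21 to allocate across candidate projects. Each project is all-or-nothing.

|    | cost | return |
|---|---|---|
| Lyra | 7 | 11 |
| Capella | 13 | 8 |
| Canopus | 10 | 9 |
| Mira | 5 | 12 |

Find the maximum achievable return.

Take Lyra and Mira: cost 7 + 5 = 12 ≤ 21, return 11 + 12 = 23.
No other feasible combination does better.

23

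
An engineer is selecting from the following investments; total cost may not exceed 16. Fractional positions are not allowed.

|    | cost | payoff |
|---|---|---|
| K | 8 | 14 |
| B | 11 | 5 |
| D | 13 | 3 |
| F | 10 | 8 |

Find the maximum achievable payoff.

14

Treat it as a binary knapsack problem.
Allowing fractional choices, the relaxed optimum would be about 20.4, but investments are indivisible.
F: cost 10 ≤ 16, payoff 8.
B: cost 11 ≤ 16, payoff 5.
K: cost 8 ≤ 16, payoff 14.
Best is K with total payoff 14.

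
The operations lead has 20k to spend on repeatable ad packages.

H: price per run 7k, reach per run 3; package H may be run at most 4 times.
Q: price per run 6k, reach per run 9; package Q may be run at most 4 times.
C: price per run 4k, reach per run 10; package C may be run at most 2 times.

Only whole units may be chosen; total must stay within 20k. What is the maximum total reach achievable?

C has the best ratio (10/4); taking only C gives at most 2×10 = 20 (stopped by the supply cap of 2).
Mixing does better — 2×Q and 2×C: price 20 ≤ 20, reach 2·9 + 2·10 = 38.

38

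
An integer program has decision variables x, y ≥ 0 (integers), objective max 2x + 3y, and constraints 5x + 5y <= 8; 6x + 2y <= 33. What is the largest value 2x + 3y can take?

3

(x,y)=(0,1): 5·0+5·1=5≤8, 6·0+2·1=2≤33, objective 3.
(x,y)=(1,0): 5·1+5·0=5≤8, 6·1+2·0=6≤33, objective 2.
Maximum is 3 at (x,y)=(0,1).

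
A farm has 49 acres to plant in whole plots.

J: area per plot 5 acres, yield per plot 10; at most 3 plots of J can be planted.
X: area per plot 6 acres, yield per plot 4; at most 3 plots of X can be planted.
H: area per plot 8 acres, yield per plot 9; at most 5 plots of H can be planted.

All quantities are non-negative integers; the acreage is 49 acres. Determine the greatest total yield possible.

3×J and 4×H: area 47 ≤ 49, yield 3·10 + 4·9 = 66.
3×J, 1×X, and 3×H: area 45 ≤ 49, yield 3·10 + 1·4 + 3·9 = 61.
Best is 66.

66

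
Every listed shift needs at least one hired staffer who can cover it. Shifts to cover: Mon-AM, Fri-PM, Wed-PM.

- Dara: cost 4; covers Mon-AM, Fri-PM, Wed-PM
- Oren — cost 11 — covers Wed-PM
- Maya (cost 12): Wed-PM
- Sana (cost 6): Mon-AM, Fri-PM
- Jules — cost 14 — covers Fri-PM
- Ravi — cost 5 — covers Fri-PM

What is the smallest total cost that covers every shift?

This is a weighted set-cover instance.
Dara alone covers Mon-AM, Fri-PM, Wed-PM — every shift.
Total cost: 4.
No cover costs less than 4.

4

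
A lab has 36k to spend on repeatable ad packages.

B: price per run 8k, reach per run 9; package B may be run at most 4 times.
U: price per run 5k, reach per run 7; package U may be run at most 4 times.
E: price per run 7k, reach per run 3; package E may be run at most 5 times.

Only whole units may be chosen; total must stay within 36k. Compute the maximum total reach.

This is a bounded integer knapsack.
U has the best ratio (7/5); taking only U gives at most 4×7 = 28 (stopped by the supply cap of 4).
Mixing does better — 2×B and 4×U: price 36 ≤ 36, reach 2·9 + 4·7 = 46.

46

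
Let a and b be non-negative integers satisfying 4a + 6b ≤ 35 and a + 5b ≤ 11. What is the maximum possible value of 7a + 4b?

The continuous relaxation peaks at (8.75, 0) with value 61.25; rounding to a feasible lattice point costs some objective.
(a,b)=(8,0): 4·8+6·0=32≤35, 1·8+5·0=8≤11, objective 56.
(a,b)=(7,0): 4·7+6·0=28≤35, 1·7+5·0=7≤11, objective 49.
The best lattice point is (8,0), giving 56.

56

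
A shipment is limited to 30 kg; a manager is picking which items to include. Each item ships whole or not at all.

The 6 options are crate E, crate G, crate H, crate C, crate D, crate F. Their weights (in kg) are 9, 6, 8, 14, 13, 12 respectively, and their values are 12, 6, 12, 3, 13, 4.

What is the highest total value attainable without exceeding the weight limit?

Take crate E, crate H, and crate D: weight 9 + 8 + 13 = 30 ≤ 30, value 12 + 12 + 13 = 37.
No other feasible combination does better.

37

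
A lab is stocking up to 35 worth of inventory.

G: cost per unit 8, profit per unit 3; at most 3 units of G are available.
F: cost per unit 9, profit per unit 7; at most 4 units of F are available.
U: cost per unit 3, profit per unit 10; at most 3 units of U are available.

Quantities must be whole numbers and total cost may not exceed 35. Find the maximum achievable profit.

47

2×F and 3×U: cost 27 ≤ 35, profit 2·7 + 3·10 = 44.
1×G, 2×F, and 3×U: cost 35 ≤ 35, profit 1·3 + 2·7 + 3·10 = 47.
Best is 47.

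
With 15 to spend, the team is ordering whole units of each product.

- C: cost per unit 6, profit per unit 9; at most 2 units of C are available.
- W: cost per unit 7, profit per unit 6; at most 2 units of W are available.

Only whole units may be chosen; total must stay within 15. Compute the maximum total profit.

C has the best ratio (9/6); taking only C gives at most 2×9 = 18 (stopped by the cost limit).
Optimal: 2×C: cost 12 ≤ 15, profit 2·9 = 18.

18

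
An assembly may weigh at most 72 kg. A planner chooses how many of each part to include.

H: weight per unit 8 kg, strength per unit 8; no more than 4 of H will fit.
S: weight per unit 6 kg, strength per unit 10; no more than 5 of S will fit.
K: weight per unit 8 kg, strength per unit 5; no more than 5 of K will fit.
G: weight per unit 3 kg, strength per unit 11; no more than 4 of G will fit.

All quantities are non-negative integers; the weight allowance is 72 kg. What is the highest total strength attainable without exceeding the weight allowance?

This is a bounded integer knapsack.
3×H, 5×S, and 4×G: weight 66 ≤ 72, strength 3·8 + 5·10 + 4·11 = 118.
4×H, 4×S, and 4×G: weight 68 ≤ 72, strength 4·8 + 4·10 + 4·11 = 116.
Best is 118.

118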